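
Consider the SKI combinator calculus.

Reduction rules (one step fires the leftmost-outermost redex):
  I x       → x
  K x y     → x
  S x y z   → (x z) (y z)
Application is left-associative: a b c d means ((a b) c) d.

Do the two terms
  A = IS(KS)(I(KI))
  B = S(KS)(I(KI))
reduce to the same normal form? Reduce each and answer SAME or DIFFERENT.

Answer: SAME — A ⇓ S(KS)(KI), B ⇓ S(KS)(KI)

Reduction:
Term A:
  start: IS(KS)(I(KI))
  step 1: S(KS)(I(KI))
  step 2: S(KS)(KI)

Term B:
  start: S(KS)(I(KI))
  step 1: S(KS)(KI)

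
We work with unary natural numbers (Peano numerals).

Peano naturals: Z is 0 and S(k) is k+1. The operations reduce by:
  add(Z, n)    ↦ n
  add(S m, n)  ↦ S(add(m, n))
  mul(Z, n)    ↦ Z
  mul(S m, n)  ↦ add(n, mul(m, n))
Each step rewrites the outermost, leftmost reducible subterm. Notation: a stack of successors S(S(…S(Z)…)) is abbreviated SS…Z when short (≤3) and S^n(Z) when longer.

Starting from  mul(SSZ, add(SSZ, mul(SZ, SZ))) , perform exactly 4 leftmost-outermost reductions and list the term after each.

Answer: after 4 steps: S(add(S(add(Z, mul(SZ, SZ))), mul(SZ, add(SSZ, mul(SZ, SZ)))))

Reduction:
  start: mul(SSZ, add(SSZ, mul(SZ, SZ)))
  [1] add(add(SSZ, mul(SZ, SZ)), mul(SZ, add(SSZ, mul(SZ, SZ))))
  [2] add(S(add(SZ, mul(SZ, SZ))), mul(SZ, add(SSZ, mul(SZ, SZ))))
  [3] S(add(add(SZ, mul(SZ, SZ)), mul(SZ, add(SSZ, mul(SZ, SZ)))))
  [4] S(add(S(add(Z, mul(SZ, SZ))), mul(SZ, add(SSZ, mul(SZ, SZ)))))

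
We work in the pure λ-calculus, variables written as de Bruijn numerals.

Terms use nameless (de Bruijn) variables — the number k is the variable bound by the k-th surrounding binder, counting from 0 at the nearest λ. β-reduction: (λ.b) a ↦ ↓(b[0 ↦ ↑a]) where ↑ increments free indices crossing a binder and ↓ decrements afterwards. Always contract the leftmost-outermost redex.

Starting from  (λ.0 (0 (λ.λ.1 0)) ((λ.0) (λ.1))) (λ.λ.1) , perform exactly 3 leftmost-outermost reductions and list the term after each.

  start: (λ.0 (0 (λ.λ.1 0)) ((λ.0) (λ.1))) (λ.λ.1)
  [1] (λ.λ.1) ((λ.λ.1) (λ.λ.1 0)) ((λ.0) (λ.λ.λ.1))
  [2] (λ.(λ.λ.1) (λ.λ.1 0)) ((λ.0) (λ.λ.λ.1))
  [3] (λ.λ.1) (λ.λ.1 0)

Answer: after 3 steps: (λ.λ.1) (λ.λ.1 0)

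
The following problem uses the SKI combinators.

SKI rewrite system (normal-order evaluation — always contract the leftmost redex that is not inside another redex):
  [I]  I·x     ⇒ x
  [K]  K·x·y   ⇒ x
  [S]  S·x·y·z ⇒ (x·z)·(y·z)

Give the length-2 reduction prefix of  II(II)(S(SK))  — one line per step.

  start: II(II)(S(SK))
  step 1: I(II)(S(SK))
  step 2: II(S(SK))

Answer: after 2 steps: II(S(SK))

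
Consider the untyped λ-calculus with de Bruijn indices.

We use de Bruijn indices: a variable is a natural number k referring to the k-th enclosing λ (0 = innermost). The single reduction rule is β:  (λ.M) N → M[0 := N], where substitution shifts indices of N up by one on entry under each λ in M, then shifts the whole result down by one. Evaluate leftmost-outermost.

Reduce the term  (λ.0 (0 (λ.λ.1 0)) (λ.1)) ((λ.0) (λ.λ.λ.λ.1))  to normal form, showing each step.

  start: (λ.0 (0 (λ.λ.1 0)) (λ.1)) ((λ.0) (λ.λ.λ.λ.1))
  →1  (λ.0) (λ.λ.λ.λ.1) ((λ.0) (λ.λ.λ.λ.1) (λ.λ.1 0)) (λ.(λ.0) (λ.λ.λ.λ.1))
  →2  (λ.λ.λ.λ.1) ((λ.0) (λ.λ.λ.λ.1) (λ.λ.1 0)) (λ.(λ.0) (λ.λ.λ.λ.1))
  →3  (λ.λ.λ.1) (λ.(λ.0) (λ.λ.λ.λ.1))
  →4  λ.λ.1

Answer: normal form = λ.λ.1  (in 4 steps)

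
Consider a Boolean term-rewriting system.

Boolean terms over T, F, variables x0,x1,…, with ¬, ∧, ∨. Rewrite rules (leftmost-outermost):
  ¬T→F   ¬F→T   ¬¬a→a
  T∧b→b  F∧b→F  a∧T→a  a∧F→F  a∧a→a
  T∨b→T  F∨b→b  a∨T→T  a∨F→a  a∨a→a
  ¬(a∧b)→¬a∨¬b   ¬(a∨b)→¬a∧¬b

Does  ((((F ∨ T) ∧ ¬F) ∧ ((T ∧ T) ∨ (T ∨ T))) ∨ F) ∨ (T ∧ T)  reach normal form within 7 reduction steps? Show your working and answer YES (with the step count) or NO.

Answer: NO — after 7 steps the term is T ∨ (T ∧ T), not yet normal

Reduction:
  start: ((((F ∨ T) ∧ ¬F) ∧ ((T ∧ T) ∨ (T ∨ T))) ∨ F) ∨ (T ∧ T)
  step 1: (((F ∨ T) ∧ ¬F) ∧ ((T ∧ T) ∨ (T ∨ T))) ∨ (T ∧ T)
  step 2: ((T ∧ ¬F) ∧ ((T ∧ T) ∨ (T ∨ T))) ∨ (T ∧ T)
  step 3: (¬F ∧ ((T ∧ T) ∨ (T ∨ T))) ∨ (T ∧ T)
  step 4: (T ∧ ((T ∧ T) ∨ (T ∨ T))) ∨ (T ∧ T)
  step 5: ((T ∧ T) ∨ (T ∨ T)) ∨ (T ∧ T)
  step 6: (T ∨ (T ∨ T)) ∨ (T ∧ T)
  step 7: T ∨ (T ∧ T)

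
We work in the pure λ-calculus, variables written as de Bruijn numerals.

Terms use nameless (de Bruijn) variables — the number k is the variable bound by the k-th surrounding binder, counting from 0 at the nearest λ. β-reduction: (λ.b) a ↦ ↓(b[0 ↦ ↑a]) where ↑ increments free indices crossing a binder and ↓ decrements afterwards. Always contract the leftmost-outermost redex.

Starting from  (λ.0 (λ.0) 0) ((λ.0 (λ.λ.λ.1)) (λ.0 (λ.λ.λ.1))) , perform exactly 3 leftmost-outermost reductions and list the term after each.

Answer: after 3 steps: (λ.λ.λ.1) (λ.λ.λ.1) (λ.0) ((λ.0 (λ.λ.λ.1)) (λ.0 (λ.λ.λ.1)))

Reduction:
  start: (λ.0 (λ.0) 0) ((λ.0 (λ.λ.λ.1)) (λ.0 (λ.λ.λ.1)))
  [1] (λ.0 (λ.λ.λ.1)) (λ.0 (λ.λ.λ.1)) (λ.0) ((λ.0 (λ.λ.λ.1)) (λ.0 (λ.λ.λ.1)))
  [2] (λ.0 (λ.λ.λ.1)) (λ.λ.λ.1) (λ.0) ((λ.0 (λ.λ.λ.1)) (λ.0 (λ.λ.λ.1)))
  [3] (λ.λ.λ.1) (λ.λ.λ.1) (λ.0) ((λ.0 (λ.λ.λ.1)) (λ.0 (λ.λ.λ.1)))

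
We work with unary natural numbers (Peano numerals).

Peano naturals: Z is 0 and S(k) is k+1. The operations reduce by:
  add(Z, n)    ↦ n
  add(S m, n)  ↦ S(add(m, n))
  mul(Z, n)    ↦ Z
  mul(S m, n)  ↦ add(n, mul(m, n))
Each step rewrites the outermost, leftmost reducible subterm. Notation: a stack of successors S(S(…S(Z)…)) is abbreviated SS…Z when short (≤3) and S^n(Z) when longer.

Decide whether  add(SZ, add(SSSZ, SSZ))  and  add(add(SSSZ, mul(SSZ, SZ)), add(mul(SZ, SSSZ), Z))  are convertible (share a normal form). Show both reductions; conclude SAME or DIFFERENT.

Answer: DIFFERENT — A ⇓ S^6(Z), B ⇓ S^8(Z)

Working:
Term A:
  start: add(SZ, add(SSSZ, SSZ))
  [1] S(add(Z, add(SSSZ, SSZ)))
  [2] S(add(SSSZ, SSZ))
  [3] S(S(add(SSZ, SSZ)))
  [4] S(S(S(add(SZ, SSZ))))
  [5] S(S(S(S(add(Z, SSZ)))))
  [6] S^6(Z)

Term B:
  start: add(add(SSSZ, mul(SSZ, SZ)), add(mul(SZ, SSSZ), Z))
  [1] add(S(add(SSZ, mul(SSZ, SZ))), add(mul(SZ, SSSZ), Z))
  [2] S(add(add(SSZ, mul(SSZ, SZ)), add(mul(SZ, SSSZ), Z)))
  [3] S(add(S(add(SZ, mul(SSZ, SZ))), add(mul(SZ, SSSZ), Z)))
  [4] S(S(add(add(SZ, mul(SSZ, SZ)), add(mul(SZ, SSSZ), Z))))
  [5] S(S(add(S(add(Z, mul(SSZ, SZ))), add(mul(SZ, SSSZ), Z))))
  [6] S(S(S(add(add(Z, mul(SSZ, SZ)), add(mul(SZ, SSSZ), Z)))))
  [7] S(S(S(add(mul(SSZ, SZ), add(mul(SZ, SSSZ), Z)))))
  [8] S(S(S(add(add(SZ, mul(SZ, SZ)), add(mul(SZ, SSSZ), Z)))))
  [9] S(S(S(add(S(add(Z, mul(SZ, SZ))), add(mul(SZ, SSSZ), Z)))))
  [10] S(S(S(S(add(add(Z, mul(SZ, SZ)), add(mul(SZ, SSSZ), Z))))))
  [11] S(S(S(S(add(mul(SZ, SZ), add(mul(SZ, SSSZ), Z))))))
  [12] S(S(S(S(add(add(SZ, mul(Z, SZ)), add(mul(SZ, SSSZ), Z))))))
  [13] S(S(S(S(add(S(add(Z, mul(Z, SZ))), add(mul(SZ, SSSZ), Z))))))
  [14] S(S(S(S(S(add(add(Z, mul(Z, SZ)), add(mul(SZ, SSSZ), Z)))))))
  [15] S(S(S(S(S(add(mul(Z, SZ), add(mul(SZ, SSSZ), Z)))))))
  [16] S(S(S(S(S(add(Z, add(mul(SZ, SSSZ), Z)))))))
  [17] S(S(S(S(S(add(mul(SZ, SSSZ), Z))))))
  [18] S(S(S(S(S(add(add(SSSZ, mul(Z, SSSZ)), Z))))))
  [19] S(S(S(S(S(add(S(add(SSZ, mul(Z, SSSZ))), Z))))))
  [20] S(S(S(S(S(S(add(add(SSZ, mul(Z, SSSZ)), Z)))))))
  [21] S(S(S(S(S(S(add(S(add(SZ, mul(Z, SSSZ))), Z)))))))
  [22] S(S(S(S(S(S(S(add(add(SZ, mul(Z, SSSZ)), Z))))))))
  [23] S(S(S(S(S(S(S(add(S(add(Z, mul(Z, SSSZ))), Z))))))))
  [24] S(S(S(S(S(S(S(S(add(add(Z, mul(Z, SSSZ)), Z)))))))))
  [25] S(S(S(S(S(S(S(S(add(mul(Z, SSSZ), Z)))))))))
  [26] S(S(S(S(S(S(S(S(add(Z, Z)))))))))
  [27] S^8(Z)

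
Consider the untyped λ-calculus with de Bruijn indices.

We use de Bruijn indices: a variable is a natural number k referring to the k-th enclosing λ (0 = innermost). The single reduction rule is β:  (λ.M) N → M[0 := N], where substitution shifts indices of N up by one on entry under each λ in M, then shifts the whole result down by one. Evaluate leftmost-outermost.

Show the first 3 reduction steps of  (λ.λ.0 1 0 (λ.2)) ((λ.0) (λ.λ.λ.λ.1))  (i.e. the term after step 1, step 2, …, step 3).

  start: (λ.λ.0 1 0 (λ.2)) ((λ.0) (λ.λ.λ.λ.1))
  →1  λ.0 ((λ.0) (λ.λ.λ.λ.1)) 0 (λ.(λ.0) (λ.λ.λ.λ.1))
  →2  λ.0 (λ.λ.λ.λ.1) 0 (λ.(λ.0) (λ.λ.λ.λ.1))
  →3  λ.0 (λ.λ.λ.λ.1) 0 (λ.λ.λ.λ.λ.1)

Answer: after 3 steps: λ.0 (λ.λ.λ.λ.1) 0 (λ.λ.λ.λ.λ.1)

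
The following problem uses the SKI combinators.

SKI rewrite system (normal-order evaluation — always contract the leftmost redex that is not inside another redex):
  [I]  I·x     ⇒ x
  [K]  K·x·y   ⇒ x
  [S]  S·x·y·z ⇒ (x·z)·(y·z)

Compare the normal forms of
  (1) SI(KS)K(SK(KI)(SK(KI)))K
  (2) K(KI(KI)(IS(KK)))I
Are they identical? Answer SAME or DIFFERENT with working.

Answer: DIFFERENT — A ⇓ SK, B ⇓ S(KK)

Reduction:
Term A:
  start: SI(KS)K(SK(KI)(SK(KI)))K
  [1] IK(KSK)(SK(KI)(SK(KI)))K
  [2] K(KSK)(SK(KI)(SK(KI)))K
  [3] KSKK
  [4] SK

Term B:
  start: K(KI(KI)(IS(KK)))I
  [1] KI(KI)(IS(KK))
  [2] I(IS(KK))
  [3] IS(KK)
  [4] S(KK)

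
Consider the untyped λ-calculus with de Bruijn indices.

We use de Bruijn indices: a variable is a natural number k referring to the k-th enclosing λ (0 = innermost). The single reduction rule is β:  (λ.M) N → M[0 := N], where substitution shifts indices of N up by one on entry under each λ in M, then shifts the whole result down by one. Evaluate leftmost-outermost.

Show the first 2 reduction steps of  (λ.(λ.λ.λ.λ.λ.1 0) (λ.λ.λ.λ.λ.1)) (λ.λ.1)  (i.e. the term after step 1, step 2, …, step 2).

Answer: after 2 steps: λ.λ.λ.λ.1 0

Reduction:
  start: (λ.(λ.λ.λ.λ.λ.1 0) (λ.λ.λ.λ.λ.1)) (λ.λ.1)
  [1] (λ.λ.λ.λ.λ.1 0) (λ.λ.λ.λ.λ.1)
  [2] λ.λ.λ.λ.1 0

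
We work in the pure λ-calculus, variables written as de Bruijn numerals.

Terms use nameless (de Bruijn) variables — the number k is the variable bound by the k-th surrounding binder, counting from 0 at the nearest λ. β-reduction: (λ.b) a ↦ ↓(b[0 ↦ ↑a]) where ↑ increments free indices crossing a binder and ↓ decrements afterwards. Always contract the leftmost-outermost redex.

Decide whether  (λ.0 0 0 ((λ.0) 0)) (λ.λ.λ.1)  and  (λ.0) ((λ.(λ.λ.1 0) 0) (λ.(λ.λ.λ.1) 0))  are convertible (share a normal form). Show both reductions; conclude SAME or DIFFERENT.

Answer: SAME — A ⇓ λ.λ.λ.1, B ⇓ λ.λ.λ.1

Reduction:
Term A:
  start: (λ.0 0 0 ((λ.0) 0)) (λ.λ.λ.1)
  →1  (λ.λ.λ.1) (λ.λ.λ.1) (λ.λ.λ.1) ((λ.0) (λ.λ.λ.1))
  →2  (λ.λ.1) (λ.λ.λ.1) ((λ.0) (λ.λ.λ.1))
  →3  (λ.λ.λ.λ.1) ((λ.0) (λ.λ.λ.1))
  →4  λ.λ.λ.1

Term B:
  start: (λ.0) ((λ.(λ.λ.1 0) 0) (λ.(λ.λ.λ.1) 0))
  →1  (λ.(λ.λ.1 0) 0) (λ.(λ.λ.λ.1) 0)
  →2  (λ.λ.1 0) (λ.(λ.λ.λ.1) 0)
  →3  λ.(λ.(λ.λ.λ.1) 0) 0
  →4  λ.(λ.λ.λ.1) 0
  →5  λ.λ.λ.1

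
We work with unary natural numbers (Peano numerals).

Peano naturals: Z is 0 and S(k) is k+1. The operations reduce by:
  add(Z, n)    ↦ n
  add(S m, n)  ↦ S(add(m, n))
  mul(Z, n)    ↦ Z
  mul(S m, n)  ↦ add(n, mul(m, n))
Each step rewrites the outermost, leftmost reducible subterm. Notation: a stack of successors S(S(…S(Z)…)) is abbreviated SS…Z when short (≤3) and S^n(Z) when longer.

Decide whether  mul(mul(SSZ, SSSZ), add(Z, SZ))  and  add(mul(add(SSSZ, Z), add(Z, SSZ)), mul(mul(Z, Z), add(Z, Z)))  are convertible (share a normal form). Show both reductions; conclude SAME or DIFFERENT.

Term A:
  start: mul(mul(SSZ, SSSZ), add(Z, SZ))
  [1] mul(add(SSSZ, mul(SZ, SSSZ)), add(Z, SZ))
  [2] mul(S(add(SSZ, mul(SZ, SSSZ))), add(Z, SZ))
  [3] add(add(Z, SZ), mul(add(SSZ, mul(SZ, SSSZ)), add(Z, SZ)))
  [4] add(SZ, mul(add(SSZ, mul(SZ, SSSZ)), add(Z, SZ)))
  [5] S(add(Z, mul(add(SSZ, mul(SZ, SSSZ)), add(Z, SZ))))
  [6] S(mul(add(SSZ, mul(SZ, SSSZ)), add(Z, SZ)))
  [7] S(mul(S(add(SZ, mul(SZ, SSSZ))), add(Z, SZ)))
  [8] S(add(add(Z, SZ), mul(add(SZ, mul(SZ, SSSZ)), add(Z, SZ))))
  [9] S(add(SZ, mul(add(SZ, mul(SZ, SSSZ)), add(Z, SZ))))
  [10] S(S(add(Z, mul(add(SZ, mul(SZ, SSSZ)), add(Z, SZ)))))
  [11] S(S(mul(add(SZ, mul(SZ, SSSZ)), add(Z, SZ))))
  [12] S(S(mul(S(add(Z, mul(SZ, SSSZ))), add(Z, SZ))))
  [13] S(S(add(add(Z, SZ), mul(add(Z, mul(SZ, SSSZ)), add(Z, SZ)))))
  [14] S(S(add(SZ, mul(add(Z, mul(SZ, SSSZ)), add(Z, SZ)))))
  [15] S(S(S(add(Z, mul(add(Z, mul(SZ, SSSZ)), add(Z, SZ))))))
  [16] S(S(S(mul(add(Z, mul(SZ, SSSZ)), add(Z, SZ)))))
  [17] S(S(S(mul(mul(SZ, SSSZ), add(Z, SZ)))))
  [18] S(S(S(mul(add(SSSZ, mul(Z, SSSZ)), add(Z, SZ)))))
  [19] S(S(S(mul(S(add(SSZ, mul(Z, SSSZ))), add(Z, SZ)))))
  [20] S(S(S(add(add(Z, SZ), mul(add(SSZ, mul(Z, SSSZ)), add(Z, SZ))))))
  [21] S(S(S(add(SZ, mul(add(SSZ, mul(Z, SSSZ)), add(Z, SZ))))))
  [22] S(S(S(S(add(Z, mul(add(SSZ, mul(Z, SSSZ)), add(Z, SZ)))))))
  [23] S(S(S(S(mul(add(SSZ, mul(Z, SSSZ)), add(Z, SZ))))))
  [24] S(S(S(S(mul(S(add(SZ, mul(Z, SSSZ))), add(Z, SZ))))))
  [25] S(S(S(S(add(add(Z, SZ), mul(add(SZ, mul(Z, SSSZ)), add(Z, SZ)))))))
  [26] S(S(S(S(add(SZ, mul(add(SZ, mul(Z, SSSZ)), add(Z, SZ)))))))
  [27] S(S(S(S(S(add(Z, mul(add(SZ, mul(Z, SSSZ)), add(Z, SZ))))))))
  [28] S(S(S(S(S(mul(add(SZ, mul(Z, SSSZ)), add(Z, SZ)))))))
  [29] S(S(S(S(S(mul(S(add(Z, mul(Z, SSSZ))), add(Z, SZ)))))))
  [30] S(S(S(S(S(add(add(Z, SZ), mul(add(Z, mul(Z, SSSZ)), add(Z, SZ))))))))
  [31] S(S(S(S(S(add(SZ, mul(add(Z, mul(Z, SSSZ)), add(Z, SZ))))))))
  [32] S(S(S(S(S(S(add(Z, mul(add(Z, mul(Z, SSSZ)), add(Z, SZ)))))))))
  [33] S(S(S(S(S(S(mul(add(Z, mul(Z, SSSZ)), add(Z, SZ))))))))
  [34] S(S(S(S(S(S(mul(mul(Z, SSSZ), add(Z, SZ))))))))
  [35] S(S(S(S(S(S(mul(Z, add(Z, SZ))))))))
  [36] S^6(Z)

Term B:
  start: add(mul(add(SSSZ, Z), add(Z, SSZ)), mul(mul(Z, Z), add(Z, Z)))
  [1] add(mul(S(add(SSZ, Z)), add(Z, SSZ)), mul(mul(Z, Z), add(Z, Z)))
  [2] add(add(add(Z, SSZ), mul(add(SSZ, Z), add(Z, SSZ))), mul(mul(Z, Z), add(Z, Z)))
  [3] add(add(SSZ, mul(add(SSZ, Z), add(Z, SSZ))), mul(mul(Z, Z), add(Z, Z)))
  [4] add(S(add(SZ, mul(add(SSZ, Z), add(Z, SSZ)))), mul(mul(Z, Z), add(Z, Z)))
  [5] S(add(add(SZ, mul(add(SSZ, Z), add(Z, SSZ))), mul(mul(Z, Z), add(Z, Z))))
  [6] S(add(S(add(Z, mul(add(SSZ, Z), add(Z, SSZ)))), mul(mul(Z, Z), add(Z, Z))))
  [7] S(S(add(add(Z, mul(add(SSZ, Z), add(Z, SSZ))), mul(mul(Z, Z), add(Z, Z)))))
  [8] S(S(add(mul(add(SSZ, Z), add(Z, SSZ)), mul(mul(Z, Z), add(Z, Z)))))
  [9] S(S(add(mul(S(add(SZ, Z)), add(Z, SSZ)), mul(mul(Z, Z), add(Z, Z)))))
  [10] S(S(add(add(add(Z, SSZ), mul(add(SZ, Z), add(Z, SSZ))), mul(mul(Z, Z), add(Z, Z)))))
  [11] S(S(add(add(SSZ, mul(add(SZ, Z), add(Z, SSZ))), mul(mul(Z, Z), add(Z, Z)))))
  [12] S(S(add(S(add(SZ, mul(add(SZ, Z), add(Z, SSZ)))), mul(mul(Z, Z), add(Z, Z)))))
  [13] S(S(S(add(add(SZ, mul(add(SZ, Z), add(Z, SSZ))), mul(mul(Z, Z), add(Z, Z))))))
  [14] S(S(S(add(S(add(Z, mul(add(SZ, Z), add(Z, SSZ)))), mul(mul(Z, Z), add(Z, Z))))))
  [15] S(S(S(S(add(add(Z, mul(add(SZ, Z), add(Z, SSZ))), mul(mul(Z, Z), add(Z, Z)))))))
  [16] S(S(S(S(add(mul(add(SZ, Z), add(Z, SSZ)), mul(mul(Z, Z), add(Z, Z)))))))
  [17] S(S(S(S(add(mul(S(add(Z, Z)), add(Z, SSZ)), mul(mul(Z, Z), add(Z, Z)))))))
  [18] S(S(S(S(add(add(add(Z, SSZ), mul(add(Z, Z), add(Z, SSZ))), mul(mul(Z, Z), add(Z, Z)))))))
  [19] S(S(S(S(add(add(SSZ, mul(add(Z, Z), add(Z, SSZ))), mul(mul(Z, Z), add(Z, Z)))))))
  [20] S(S(S(S(add(S(add(SZ, mul(add(Z, Z), add(Z, SSZ)))), mul(mul(Z, Z), add(Z, Z)))))))
  [21] S(S(S(S(S(add(add(SZ, mul(add(Z, Z), add(Z, SSZ))), mul(mul(Z, Z), add(Z, Z))))))))
  [22] S(S(S(S(S(add(S(add(Z, mul(add(Z, Z), add(Z, SSZ)))), mul(mul(Z, Z), add(Z, Z))))))))
  [23] S(S(S(S(S(S(add(add(Z, mul(add(Z, Z), add(Z, SSZ))), mul(mul(Z, Z), add(Z, Z)))))))))
  [24] S(S(S(S(S(S(add(mul(add(Z, Z), add(Z, SSZ)), mul(mul(Z, Z), add(Z, Z)))))))))
  [25] S(S(S(S(S(S(add(mul(Z, add(Z, SSZ)), mul(mul(Z, Z), add(Z, Z)))))))))
  [26] S(S(S(S(S(S(add(Z, mul(mul(Z, Z), add(Z, Z)))))))))
  [27] S(S(S(S(S(S(mul(mul(Z, Z), add(Z, Z))))))))
  [28] S(S(S(S(S(S(mul(Z, add(Z, Z))))))))
  [29] S^6(Z)

Answer: SAME — A ⇓ S^6(Z), B ⇓ S^6(Z)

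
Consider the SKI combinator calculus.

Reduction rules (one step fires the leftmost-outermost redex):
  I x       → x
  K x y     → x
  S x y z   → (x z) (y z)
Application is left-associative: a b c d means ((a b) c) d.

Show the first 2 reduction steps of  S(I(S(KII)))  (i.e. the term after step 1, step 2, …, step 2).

Answer: after 2 steps: S(SI)

Working:
  start: S(I(S(KII)))
  →1  S(S(KII))
  →2  S(SI)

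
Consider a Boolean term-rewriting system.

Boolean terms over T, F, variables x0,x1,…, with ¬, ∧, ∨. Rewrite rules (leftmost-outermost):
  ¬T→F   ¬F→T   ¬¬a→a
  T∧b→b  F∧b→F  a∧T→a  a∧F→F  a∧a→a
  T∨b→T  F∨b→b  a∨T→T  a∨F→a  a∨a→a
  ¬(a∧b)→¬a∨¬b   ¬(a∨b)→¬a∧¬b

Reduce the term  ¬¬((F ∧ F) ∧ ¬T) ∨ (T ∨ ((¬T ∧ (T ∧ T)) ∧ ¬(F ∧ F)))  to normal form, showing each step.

  start: ¬¬((F ∧ F) ∧ ¬T) ∨ (T ∨ ((¬T ∧ (T ∧ T)) ∧ ¬(F ∧ F)))
  [1] ((F ∧ F) ∧ ¬T) ∨ (T ∨ ((¬T ∧ (T ∧ T)) ∧ ¬(F ∧ F)))
  [2] (F ∧ ¬T) ∨ (T ∨ ((¬T ∧ (T ∧ T)) ∧ ¬(F ∧ F)))
  [3] F ∨ (T ∨ ((¬T ∧ (T ∧ T)) ∧ ¬(F ∧ F)))
  [4] T ∨ ((¬T ∧ (T ∧ T)) ∧ ¬(F ∧ F))
  [5] T

Answer: normal form = T  (in 5 steps)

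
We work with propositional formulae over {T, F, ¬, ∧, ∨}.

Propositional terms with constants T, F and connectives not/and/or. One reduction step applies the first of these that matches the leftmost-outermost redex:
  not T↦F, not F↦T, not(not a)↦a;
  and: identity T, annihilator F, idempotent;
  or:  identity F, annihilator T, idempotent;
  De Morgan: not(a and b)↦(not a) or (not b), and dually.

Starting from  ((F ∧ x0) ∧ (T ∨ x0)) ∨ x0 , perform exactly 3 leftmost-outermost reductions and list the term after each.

  start: ((F ∧ x0) ∧ (T ∨ x0)) ∨ x0
  [1] (F ∧ (T ∨ x0)) ∨ x0
  [2] F ∨ x0
  [3] x0

Answer: after 3 steps: x0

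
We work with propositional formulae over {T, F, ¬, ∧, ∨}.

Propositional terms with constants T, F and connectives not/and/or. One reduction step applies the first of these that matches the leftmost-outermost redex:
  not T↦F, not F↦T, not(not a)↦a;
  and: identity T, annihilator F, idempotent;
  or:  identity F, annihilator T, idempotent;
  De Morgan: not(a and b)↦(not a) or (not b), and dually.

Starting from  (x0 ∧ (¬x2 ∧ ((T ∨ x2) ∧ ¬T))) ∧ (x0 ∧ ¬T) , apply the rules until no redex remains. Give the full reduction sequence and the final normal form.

  start: (x0 ∧ (¬x2 ∧ ((T ∨ x2) ∧ ¬T))) ∧ (x0 ∧ ¬T)
  step 1: (x0 ∧ (¬x2 ∧ (T ∧ ¬T))) ∧ (x0 ∧ ¬T)
  step 2: (x0 ∧ (¬x2 ∧ ¬T)) ∧ (x0 ∧ ¬T)
  step 3: (x0 ∧ (¬x2 ∧ F)) ∧ (x0 ∧ ¬T)
  step 4: (x0 ∧ F) ∧ (x0 ∧ ¬T)
  step 5: F ∧ (x0 ∧ ¬T)
  step 6: F

Answer: normal form = F  (in 6 steps)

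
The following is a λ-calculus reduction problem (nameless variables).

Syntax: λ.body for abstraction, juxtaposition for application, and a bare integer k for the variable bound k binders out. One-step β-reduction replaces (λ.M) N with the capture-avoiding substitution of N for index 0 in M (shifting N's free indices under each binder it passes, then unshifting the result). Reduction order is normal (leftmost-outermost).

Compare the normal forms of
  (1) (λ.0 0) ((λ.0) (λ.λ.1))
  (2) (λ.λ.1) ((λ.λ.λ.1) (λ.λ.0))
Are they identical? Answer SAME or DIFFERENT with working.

Term A:
  start: (λ.0 0) ((λ.0) (λ.λ.1))
  [1] (λ.0) (λ.λ.1) ((λ.0) (λ.λ.1))
  [2] (λ.λ.1) ((λ.0) (λ.λ.1))
  [3] λ.(λ.0) (λ.λ.1)
  [4] λ.λ.λ.1

Term B:
  start: (λ.λ.1) ((λ.λ.λ.1) (λ.λ.0))
  [1] λ.(λ.λ.λ.1) (λ.λ.0)
  [2] λ.λ.λ.1

Answer: SAME — A ⇓ λ.λ.λ.1, B ⇓ λ.λ.λ.1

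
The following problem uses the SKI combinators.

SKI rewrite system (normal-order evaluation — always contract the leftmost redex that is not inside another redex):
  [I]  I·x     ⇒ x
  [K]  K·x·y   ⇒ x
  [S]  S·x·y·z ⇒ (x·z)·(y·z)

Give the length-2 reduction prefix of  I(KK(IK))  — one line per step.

  start: I(KK(IK))
  [1] KK(IK)
  [2] K

Answer: after 2 steps: K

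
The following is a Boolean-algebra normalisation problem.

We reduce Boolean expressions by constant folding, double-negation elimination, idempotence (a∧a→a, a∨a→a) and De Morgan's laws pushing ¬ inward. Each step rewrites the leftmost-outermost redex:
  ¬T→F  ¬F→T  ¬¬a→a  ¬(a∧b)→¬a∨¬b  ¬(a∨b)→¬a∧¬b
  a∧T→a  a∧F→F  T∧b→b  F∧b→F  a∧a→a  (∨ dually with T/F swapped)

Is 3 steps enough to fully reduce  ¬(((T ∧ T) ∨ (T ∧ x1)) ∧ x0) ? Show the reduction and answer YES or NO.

Answer: NO — after 3 steps the term is ((¬T ∨ ¬T) ∧ ¬(T ∧ x1)) ∨ ¬x0, not yet normal

Reduction:
  start: ¬(((T ∧ T) ∨ (T ∧ x1)) ∧ x0)
  [1] ¬((T ∧ T) ∨ (T ∧ x1)) ∨ ¬x0
  [2] (¬(T ∧ T) ∧ ¬(T ∧ x1)) ∨ ¬x0
  [3] ((¬T ∨ ¬T) ∧ ¬(T ∧ x1)) ∨ ¬x0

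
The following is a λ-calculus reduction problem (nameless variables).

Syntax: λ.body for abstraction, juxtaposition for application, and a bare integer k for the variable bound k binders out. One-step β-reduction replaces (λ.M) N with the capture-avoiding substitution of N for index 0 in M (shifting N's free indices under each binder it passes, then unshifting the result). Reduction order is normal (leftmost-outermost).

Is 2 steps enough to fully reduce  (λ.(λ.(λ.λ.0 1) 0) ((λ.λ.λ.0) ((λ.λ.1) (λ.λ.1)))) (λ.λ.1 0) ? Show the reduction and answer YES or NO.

  start: (λ.(λ.(λ.λ.0 1) 0) ((λ.λ.λ.0) ((λ.λ.1) (λ.λ.1)))) (λ.λ.1 0)
  →1  (λ.(λ.λ.0 1) 0) ((λ.λ.λ.0) ((λ.λ.1) (λ.λ.1)))
  →2  (λ.λ.0 1) ((λ.λ.λ.0) ((λ.λ.1) (λ.λ.1)))

Answer: NO — after 2 steps the term is (λ.λ.0 1) ((λ.λ.λ.0) ((λ.λ.1) (λ.λ.1))), not yet normal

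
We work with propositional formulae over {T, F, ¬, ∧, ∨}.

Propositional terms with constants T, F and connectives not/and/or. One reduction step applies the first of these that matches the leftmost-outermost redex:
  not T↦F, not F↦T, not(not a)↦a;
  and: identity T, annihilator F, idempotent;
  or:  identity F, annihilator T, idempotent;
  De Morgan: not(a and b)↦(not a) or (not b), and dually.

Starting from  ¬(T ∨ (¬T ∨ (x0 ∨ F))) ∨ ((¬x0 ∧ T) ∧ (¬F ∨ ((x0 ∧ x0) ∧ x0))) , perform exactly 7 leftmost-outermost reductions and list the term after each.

Answer: after 7 steps: ¬x0 ∧ T

Reduction:
  start: ¬(T ∨ (¬T ∨ (x0 ∨ F))) ∨ ((¬x0 ∧ T) ∧ (¬F ∨ ((x0 ∧ x0) ∧ x0)))
  [1] (¬T ∧ ¬(¬T ∨ (x0 ∨ F))) ∨ ((¬x0 ∧ T) ∧ (¬F ∨ ((x0 ∧ x0) ∧ x0)))
  [2] (F ∧ ¬(¬T ∨ (x0 ∨ F))) ∨ ((¬x0 ∧ T) ∧ (¬F ∨ ((x0 ∧ x0) ∧ x0)))
  [3] F ∨ ((¬x0 ∧ T) ∧ (¬F ∨ ((x0 ∧ x0) ∧ x0)))
  [4] (¬x0 ∧ T) ∧ (¬F ∨ ((x0 ∧ x0) ∧ x0))
  [5] ¬x0 ∧ (¬F ∨ ((x0 ∧ x0) ∧ x0))
  [6] ¬x0 ∧ (T ∨ ((x0 ∧ x0) ∧ x0))
  [7] ¬x0 ∧ T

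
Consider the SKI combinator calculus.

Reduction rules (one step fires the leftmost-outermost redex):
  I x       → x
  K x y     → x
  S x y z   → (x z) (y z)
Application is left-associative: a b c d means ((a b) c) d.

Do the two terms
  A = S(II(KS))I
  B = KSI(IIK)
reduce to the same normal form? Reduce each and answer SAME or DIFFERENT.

Term A:
  start: S(II(KS))I
  →1  S(I(KS))I
  →2  S(KS)I

Term B:
  start: KSI(IIK)
  →1  S(IIK)
  →2  S(IK)
  →3  SK

Answer: DIFFERENT — A ⇓ S(KS)I, B ⇓ SK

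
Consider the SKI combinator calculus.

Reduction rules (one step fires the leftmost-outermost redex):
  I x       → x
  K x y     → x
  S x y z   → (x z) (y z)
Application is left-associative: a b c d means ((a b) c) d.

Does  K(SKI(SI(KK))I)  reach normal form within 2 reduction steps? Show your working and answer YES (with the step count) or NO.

  start: K(SKI(SI(KK))I)
  step 1: K(K(SI(KK))(I(SI(KK)))I)
  step 2: K(SI(KK)I)

Answer: NO — after 2 steps the term is K(SI(KK)I), not yet normal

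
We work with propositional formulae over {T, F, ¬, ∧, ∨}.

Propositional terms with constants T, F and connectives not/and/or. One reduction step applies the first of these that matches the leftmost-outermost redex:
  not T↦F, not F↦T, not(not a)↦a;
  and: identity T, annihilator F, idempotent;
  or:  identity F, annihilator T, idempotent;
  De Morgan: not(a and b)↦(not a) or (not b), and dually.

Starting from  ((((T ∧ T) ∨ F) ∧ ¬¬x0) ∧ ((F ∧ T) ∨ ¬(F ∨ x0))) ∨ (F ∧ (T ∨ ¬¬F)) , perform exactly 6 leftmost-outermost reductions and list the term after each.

  start: ((((T ∧ T) ∨ F) ∧ ¬¬x0) ∧ ((F ∧ T) ∨ ¬(F ∨ x0))) ∨ (F ∧ (T ∨ ¬¬F))
  [1] (((T ∧ T) ∧ ¬¬x0) ∧ ((F ∧ T) ∨ ¬(F ∨ x0))) ∨ (F ∧ (T ∨ ¬¬F))
  [2] ((T ∧ ¬¬x0) ∧ ((F ∧ T) ∨ ¬(F ∨ x0))) ∨ (F ∧ (T ∨ ¬¬F))
  [3] (¬¬x0 ∧ ((F ∧ T) ∨ ¬(F ∨ x0))) ∨ (F ∧ (T ∨ ¬¬F))
  [4] (x0 ∧ ((F ∧ T) ∨ ¬(F ∨ x0))) ∨ (F ∧ (T ∨ ¬¬F))
  [5] (x0 ∧ (F ∨ ¬(F ∨ x0))) ∨ (F ∧ (T ∨ ¬¬F))
  [6] (x0 ∧ ¬(F ∨ x0)) ∨ (F ∧ (T ∨ ¬¬F))

Answer: after 6 steps: (x0 ∧ ¬(F ∨ x0)) ∨ (F ∧ (T ∨ ¬¬F))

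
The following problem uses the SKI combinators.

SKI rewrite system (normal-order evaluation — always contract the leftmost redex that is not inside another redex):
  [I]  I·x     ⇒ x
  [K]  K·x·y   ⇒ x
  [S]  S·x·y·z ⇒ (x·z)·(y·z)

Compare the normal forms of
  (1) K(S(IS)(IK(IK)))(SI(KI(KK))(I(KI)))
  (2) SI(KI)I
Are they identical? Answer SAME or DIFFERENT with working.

Term A:
  start: K(S(IS)(IK(IK)))(SI(KI(KK))(I(KI)))
  step 1: S(IS)(IK(IK))
  step 2: SS(IK(IK))
  step 3: SS(K(IK))
  step 4: SS(KK)

Term B:
  start: SI(KI)I
  step 1: II(KII)
  step 2: I(KII)
  step 3: KII
  step 4: I

Answer: DIFFERENT — A ⇓ SS(KK), B ⇓ I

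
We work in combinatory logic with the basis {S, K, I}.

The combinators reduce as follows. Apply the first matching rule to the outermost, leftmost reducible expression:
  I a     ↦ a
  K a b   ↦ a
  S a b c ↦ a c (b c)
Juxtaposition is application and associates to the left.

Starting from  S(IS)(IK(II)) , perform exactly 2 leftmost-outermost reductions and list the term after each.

  start: S(IS)(IK(II))
  →1  SS(IK(II))
  →2  SS(K(II))

Answer: after 2 steps: SS(K(II))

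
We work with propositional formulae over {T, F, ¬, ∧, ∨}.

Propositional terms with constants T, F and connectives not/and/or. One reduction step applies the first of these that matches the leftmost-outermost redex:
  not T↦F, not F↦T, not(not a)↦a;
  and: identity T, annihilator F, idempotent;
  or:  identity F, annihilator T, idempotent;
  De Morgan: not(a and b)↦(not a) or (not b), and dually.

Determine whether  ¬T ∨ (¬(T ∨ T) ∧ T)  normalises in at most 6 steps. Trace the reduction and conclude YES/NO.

  start: ¬T ∨ (¬(T ∨ T) ∧ T)
  →1  F ∨ (¬(T ∨ T) ∧ T)
  →2  ¬(T ∨ T) ∧ T
  →3  ¬(T ∨ T)
  →4  ¬T ∧ ¬T
  →5  ¬T
  →6  F

Answer: YES — reaches normal form F in 6 ≤ 6 steps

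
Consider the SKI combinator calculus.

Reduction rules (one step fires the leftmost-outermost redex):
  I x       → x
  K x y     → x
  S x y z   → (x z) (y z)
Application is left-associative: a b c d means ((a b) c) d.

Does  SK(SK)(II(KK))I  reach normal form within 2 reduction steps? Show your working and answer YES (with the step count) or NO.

Answer: NO — after 2 steps the term is II(KK)I, not yet normal

Derivation:
  start: SK(SK)(II(KK))I
  step 1: K(II(KK))(SK(II(KK)))I
  step 2: II(KK)I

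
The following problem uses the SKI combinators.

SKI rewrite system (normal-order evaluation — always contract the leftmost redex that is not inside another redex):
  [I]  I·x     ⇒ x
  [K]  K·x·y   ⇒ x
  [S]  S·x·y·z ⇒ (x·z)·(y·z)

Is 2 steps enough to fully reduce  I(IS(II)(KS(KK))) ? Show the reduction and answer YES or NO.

  start: I(IS(II)(KS(KK)))
  step 1: IS(II)(KS(KK))
  step 2: S(II)(KS(KK))

Answer: NO — after 2 steps the term is S(II)(KS(KK)), not yet normal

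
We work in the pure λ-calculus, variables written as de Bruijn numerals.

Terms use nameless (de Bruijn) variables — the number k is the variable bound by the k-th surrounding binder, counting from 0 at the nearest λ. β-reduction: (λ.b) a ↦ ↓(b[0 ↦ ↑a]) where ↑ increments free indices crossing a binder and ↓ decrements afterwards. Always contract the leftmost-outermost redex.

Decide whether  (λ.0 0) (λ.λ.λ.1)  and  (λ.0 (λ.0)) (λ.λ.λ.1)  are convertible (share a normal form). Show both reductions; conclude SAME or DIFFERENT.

Answer: SAME — A ⇓ λ.λ.1, B ⇓ λ.λ.1

Working:
Term A:
  start: (λ.0 0) (λ.λ.λ.1)
  →1  (λ.λ.λ.1) (λ.λ.λ.1)
  →2  λ.λ.1

Term B:
  start: (λ.0 (λ.0)) (λ.λ.λ.1)
  →1  (λ.λ.λ.1) (λ.0)
  →2  λ.λ.1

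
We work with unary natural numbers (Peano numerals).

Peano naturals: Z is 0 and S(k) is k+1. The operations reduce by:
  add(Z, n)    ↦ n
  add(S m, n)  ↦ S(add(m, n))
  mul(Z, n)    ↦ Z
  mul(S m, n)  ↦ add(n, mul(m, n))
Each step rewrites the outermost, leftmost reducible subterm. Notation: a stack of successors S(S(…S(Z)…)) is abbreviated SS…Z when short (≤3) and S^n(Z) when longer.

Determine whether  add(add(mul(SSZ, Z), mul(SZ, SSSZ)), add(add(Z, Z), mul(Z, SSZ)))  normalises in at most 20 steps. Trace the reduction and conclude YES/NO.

Answer: YES — reaches normal form SSSZ in 19 ≤ 20 steps

Working:
  start: add(add(mul(SSZ, Z), mul(SZ, SSSZ)), add(add(Z, Z), mul(Z, SSZ)))
  step 1: add(add(add(Z, mul(SZ, Z)), mul(SZ, SSSZ)), add(add(Z, Z), mul(Z, SSZ)))
  step 2: add(add(mul(SZ, Z), mul(SZ, SSSZ)), add(add(Z, Z), mul(Z, SSZ)))
  step 3: add(add(add(Z, mul(Z, Z)), mul(SZ, SSSZ)), add(add(Z, Z), mul(Z, SSZ)))
  step 4: add(add(mul(Z, Z), mul(SZ, SSSZ)), add(add(Z, Z), mul(Z, SSZ)))
  step 5: add(add(Z, mul(SZ, SSSZ)), add(add(Z, Z), mul(Z, SSZ)))
  step 6: add(mul(SZ, SSSZ), add(add(Z, Z), mul(Z, SSZ)))
  step 7: add(add(SSSZ, mul(Z, SSSZ)), add(add(Z, Z), mul(Z, SSZ)))
  step 8: add(S(add(SSZ, mul(Z, SSSZ))), add(add(Z, Z), mul(Z, SSZ)))
  step 9: S(add(add(SSZ, mul(Z, SSSZ)), add(add(Z, Z), mul(Z, SSZ))))
  step 10: S(add(S(add(SZ, mul(Z, SSSZ))), add(add(Z, Z), mul(Z, SSZ))))
  step 11: S(S(add(add(SZ, mul(Z, SSSZ)), add(add(Z, Z), mul(Z, SSZ)))))
  step 12: S(S(add(S(add(Z, mul(Z, SSSZ))), add(add(Z, Z), mul(Z, SSZ)))))
  step 13: S(S(S(add(add(Z, mul(Z, SSSZ)), add(add(Z, Z), mul(Z, SSZ))))))
  step 14: S(S(S(add(mul(Z, SSSZ), add(add(Z, Z), mul(Z, SSZ))))))
  step 15: S(S(S(add(Z, add(add(Z, Z), mul(Z, SSZ))))))
  step 16: S(S(S(add(add(Z, Z), mul(Z, SSZ)))))
  step 17: S(S(S(add(Z, mul(Z, SSZ)))))
  step 18: S(S(S(mul(Z, SSZ))))
  step 19: SSSZ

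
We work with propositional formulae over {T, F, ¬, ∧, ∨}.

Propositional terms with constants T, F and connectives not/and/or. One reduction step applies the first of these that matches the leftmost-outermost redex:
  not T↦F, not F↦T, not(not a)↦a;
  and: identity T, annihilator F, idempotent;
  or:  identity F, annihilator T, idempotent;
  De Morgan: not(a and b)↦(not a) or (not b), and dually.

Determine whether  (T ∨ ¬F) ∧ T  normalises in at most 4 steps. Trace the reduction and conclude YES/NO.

  start: (T ∨ ¬F) ∧ T
  [1] T ∨ ¬F
  [2] T

Answer: YES — reaches normal form T in 2 ≤ 4 steps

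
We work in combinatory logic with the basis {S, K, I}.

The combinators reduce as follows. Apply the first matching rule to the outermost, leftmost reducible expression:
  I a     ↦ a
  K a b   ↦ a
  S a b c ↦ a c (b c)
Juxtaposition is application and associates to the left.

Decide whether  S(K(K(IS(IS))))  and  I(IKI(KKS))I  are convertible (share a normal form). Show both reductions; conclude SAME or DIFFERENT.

Term A:
  start: S(K(K(IS(IS))))
  [1] S(K(K(S(IS))))
  [2] S(K(K(SS)))

Term B:
  start: I(IKI(KKS))I
  [1] IKI(KKS)I
  [2] KI(KKS)I
  [3] II
  [4] I

Answer: DIFFERENT — A ⇓ S(K(K(SS))), B ⇓ I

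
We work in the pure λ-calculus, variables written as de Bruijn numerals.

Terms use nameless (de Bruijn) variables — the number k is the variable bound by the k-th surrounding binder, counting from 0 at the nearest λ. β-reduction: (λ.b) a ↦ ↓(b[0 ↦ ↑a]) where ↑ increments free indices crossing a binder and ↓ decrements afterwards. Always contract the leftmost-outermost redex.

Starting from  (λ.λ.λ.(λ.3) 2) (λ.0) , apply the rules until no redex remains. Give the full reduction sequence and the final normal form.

  start: (λ.λ.λ.(λ.3) 2) (λ.0)
  step 1: λ.λ.(λ.λ.0) (λ.0)
  step 2: λ.λ.λ.0

Answer: normal form = λ.λ.λ.0  (in 2 steps)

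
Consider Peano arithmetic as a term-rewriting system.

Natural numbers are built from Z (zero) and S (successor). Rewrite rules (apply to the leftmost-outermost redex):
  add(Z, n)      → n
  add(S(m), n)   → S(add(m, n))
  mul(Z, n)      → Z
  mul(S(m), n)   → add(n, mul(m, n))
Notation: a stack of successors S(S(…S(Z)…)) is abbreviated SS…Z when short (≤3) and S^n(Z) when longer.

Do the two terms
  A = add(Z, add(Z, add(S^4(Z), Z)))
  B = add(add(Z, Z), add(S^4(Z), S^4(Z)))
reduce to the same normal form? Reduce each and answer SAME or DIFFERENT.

Term A:
  start: add(Z, add(Z, add(S^4(Z), Z)))
  [1] add(Z, add(S^4(Z), Z))
  [2] add(S^4(Z), Z)
  [3] S(add(SSSZ, Z))
  [4] S(S(add(SSZ, Z)))
  [5] S(S(S(add(SZ, Z))))
  [6] S(S(S(S(add(Z, Z)))))
  [7] S^4(Z)

Term B:
  start: add(add(Z, Z), add(S^4(Z), S^4(Z)))
  [1] add(Z, add(S^4(Z), S^4(Z)))
  [2] add(S^4(Z), S^4(Z))
  [3] S(add(SSSZ, S^4(Z)))
  [4] S(S(add(SSZ, S^4(Z))))
  [5] S(S(S(add(SZ, S^4(Z)))))
  [6] S(S(S(S(add(Z, S^4(Z))))))
  [7] S^8(Z)

Answer: DIFFERENT — A ⇓ S^4(Z), B ⇓ S^8(Z)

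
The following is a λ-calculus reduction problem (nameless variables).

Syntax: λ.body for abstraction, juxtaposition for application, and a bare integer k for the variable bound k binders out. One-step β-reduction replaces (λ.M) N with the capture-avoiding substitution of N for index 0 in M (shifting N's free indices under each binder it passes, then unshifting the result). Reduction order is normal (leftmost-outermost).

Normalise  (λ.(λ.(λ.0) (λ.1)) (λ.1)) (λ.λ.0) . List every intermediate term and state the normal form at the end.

Answer: normal form = λ.λ.λ.λ.0  (in 3 steps)

Reduction:
  start: (λ.(λ.(λ.0) (λ.1)) (λ.1)) (λ.λ.0)
  →1  (λ.(λ.0) (λ.1)) (λ.λ.λ.0)
  →2  (λ.0) (λ.λ.λ.λ.0)
  →3  λ.λ.λ.λ.0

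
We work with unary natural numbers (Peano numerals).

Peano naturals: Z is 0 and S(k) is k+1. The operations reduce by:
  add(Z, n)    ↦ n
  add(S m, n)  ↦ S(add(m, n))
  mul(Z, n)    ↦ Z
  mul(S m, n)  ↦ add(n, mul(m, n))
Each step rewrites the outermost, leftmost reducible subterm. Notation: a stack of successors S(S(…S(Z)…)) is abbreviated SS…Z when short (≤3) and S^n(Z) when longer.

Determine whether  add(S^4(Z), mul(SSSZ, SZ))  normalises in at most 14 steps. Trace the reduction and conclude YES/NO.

Answer: NO — after 14 steps the term is S(S(S(S(S(S(S(mul(Z, SZ)))))))), not yet normal

Derivation:
  start: add(S^4(Z), mul(SSSZ, SZ))
  →1  S(add(SSSZ, mul(SSSZ, SZ)))
  →2  S(S(add(SSZ, mul(SSSZ, SZ))))
  →3  S(S(S(add(SZ, mul(SSSZ, SZ)))))
  →4  S(S(S(S(add(Z, mul(SSSZ, SZ))))))
  →5  S(S(S(S(mul(SSSZ, SZ)))))
  →6  S(S(S(S(add(SZ, mul(SSZ, SZ))))))
  →7  S(S(S(S(S(add(Z, mul(SSZ, SZ)))))))
  →8  S(S(S(S(S(mul(SSZ, SZ))))))
  →9  S(S(S(S(S(add(SZ, mul(SZ, SZ)))))))
  →10  S(S(S(S(S(S(add(Z, mul(SZ, SZ))))))))
  →11  S(S(S(S(S(S(mul(SZ, SZ)))))))
  →12  S(S(S(S(S(S(add(SZ, mul(Z, SZ))))))))
  →13  S(S(S(S(S(S(S(add(Z, mul(Z, SZ)))))))))
  →14  S(S(S(S(S(S(S(mul(Z, SZ))))))))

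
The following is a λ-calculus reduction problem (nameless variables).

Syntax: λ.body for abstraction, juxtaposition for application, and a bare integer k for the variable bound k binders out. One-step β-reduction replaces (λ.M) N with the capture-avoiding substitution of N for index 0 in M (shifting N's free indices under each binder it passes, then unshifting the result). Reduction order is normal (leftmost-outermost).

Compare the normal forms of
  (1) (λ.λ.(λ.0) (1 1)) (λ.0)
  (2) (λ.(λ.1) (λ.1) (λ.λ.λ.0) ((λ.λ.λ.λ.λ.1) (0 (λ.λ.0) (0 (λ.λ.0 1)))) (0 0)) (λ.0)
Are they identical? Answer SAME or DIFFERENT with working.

Term A:
  start: (λ.λ.(λ.0) (1 1)) (λ.0)
  step 1: λ.(λ.0) ((λ.0) (λ.0))
  step 2: λ.(λ.0) (λ.0)
  step 3: λ.λ.0

Term B:
  start: (λ.(λ.1) (λ.1) (λ.λ.λ.0) ((λ.λ.λ.λ.λ.1) (0 (λ.λ.0) (0 (λ.λ.0 1)))) (0 0)) (λ.0)
  step 1: (λ.λ.0) (λ.λ.0) (λ.λ.λ.0) ((λ.λ.λ.λ.λ.1) ((λ.0) (λ.λ.0) ((λ.0) (λ.λ.0 1)))) ((λ.0) (λ.0))
  step 2: (λ.0) (λ.λ.λ.0) ((λ.λ.λ.λ.λ.1) ((λ.0) (λ.λ.0) ((λ.0) (λ.λ.0 1)))) ((λ.0) (λ.0))
  step 3: (λ.λ.λ.0) ((λ.λ.λ.λ.λ.1) ((λ.0) (λ.λ.0) ((λ.0) (λ.λ.0 1)))) ((λ.0) (λ.0))
  step 4: (λ.λ.0) ((λ.0) (λ.0))
  step 5: λ.0

Answer: DIFFERENT — A ⇓ λ.λ.0, B ⇓ λ.0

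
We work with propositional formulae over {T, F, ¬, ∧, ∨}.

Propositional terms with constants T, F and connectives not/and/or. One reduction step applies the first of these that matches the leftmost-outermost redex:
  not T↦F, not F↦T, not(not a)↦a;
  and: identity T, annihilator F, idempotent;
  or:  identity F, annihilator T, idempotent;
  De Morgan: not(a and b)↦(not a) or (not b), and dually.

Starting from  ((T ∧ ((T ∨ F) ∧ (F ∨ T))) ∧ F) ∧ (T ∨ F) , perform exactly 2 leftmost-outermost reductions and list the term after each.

  start: ((T ∧ ((T ∨ F) ∧ (F ∨ T))) ∧ F) ∧ (T ∨ F)
  →1  F ∧ (T ∨ F)
  →2  F

Answer: after 2 steps: F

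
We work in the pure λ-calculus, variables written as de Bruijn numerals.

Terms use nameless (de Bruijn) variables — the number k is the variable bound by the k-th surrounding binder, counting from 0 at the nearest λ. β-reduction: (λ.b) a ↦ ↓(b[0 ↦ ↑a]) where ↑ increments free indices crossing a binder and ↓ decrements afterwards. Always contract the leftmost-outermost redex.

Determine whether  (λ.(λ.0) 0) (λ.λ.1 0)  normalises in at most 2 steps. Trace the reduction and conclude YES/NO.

Answer: YES — reaches normal form λ.λ.1 0 in 2 ≤ 2 steps

Derivation:
  start: (λ.(λ.0) 0) (λ.λ.1 0)
  step 1: (λ.0) (λ.λ.1 0)
  step 2: λ.λ.1 0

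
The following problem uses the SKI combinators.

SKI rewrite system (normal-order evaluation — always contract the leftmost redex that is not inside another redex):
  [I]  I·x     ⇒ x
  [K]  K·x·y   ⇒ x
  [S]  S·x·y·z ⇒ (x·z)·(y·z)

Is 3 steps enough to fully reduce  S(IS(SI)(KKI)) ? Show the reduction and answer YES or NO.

  start: S(IS(SI)(KKI))
  →1  S(S(SI)(KKI))
  →2  S(S(SI)K)

Answer: YES — reaches normal form S(S(SI)K) in 2 ≤ 3 steps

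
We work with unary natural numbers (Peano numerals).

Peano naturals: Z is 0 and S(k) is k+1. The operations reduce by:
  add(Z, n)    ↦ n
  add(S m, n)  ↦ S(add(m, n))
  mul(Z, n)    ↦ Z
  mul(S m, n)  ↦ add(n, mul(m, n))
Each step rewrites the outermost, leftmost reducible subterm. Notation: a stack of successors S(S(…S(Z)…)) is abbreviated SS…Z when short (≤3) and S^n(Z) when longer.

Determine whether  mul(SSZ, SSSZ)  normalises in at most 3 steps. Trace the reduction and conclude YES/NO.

  start: mul(SSZ, SSSZ)
  [1] add(SSSZ, mul(SZ, SSSZ))
  [2] S(add(SSZ, mul(SZ, SSSZ)))
  [3] S(S(add(SZ, mul(SZ, SSSZ))))

Answer: NO — after 3 steps the term is S(S(add(SZ, mul(SZ, SSSZ)))), not yet normal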